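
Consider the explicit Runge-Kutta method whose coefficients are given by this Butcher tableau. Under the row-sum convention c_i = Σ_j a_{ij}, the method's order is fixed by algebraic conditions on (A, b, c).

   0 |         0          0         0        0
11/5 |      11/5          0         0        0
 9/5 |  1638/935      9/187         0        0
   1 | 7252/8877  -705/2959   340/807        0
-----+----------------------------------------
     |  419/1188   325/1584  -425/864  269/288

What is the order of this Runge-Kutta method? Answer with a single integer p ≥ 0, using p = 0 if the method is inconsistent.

4

b = (419/1188, 325/1584, -425/864, 269/288)
c = (0, 11/5, 9/5, 1)
Ac = (0, 0, 9/85, 63/269)
Σ b_i: 419/1188·1 + 325/1584·1 + (-425/864)·1 + 269/288·1 = 1 ✓
b·c: 325/1584·11/5 + (-425/864)·9/5 + 269/288·1 = 1/2 ✓
b·c²: 325/1584·121/25 + (-425/864)·81/25 + 269/288·1 = 1/3 ✓
b·Ac: (-425/864)·9/85 + 269/288·63/269 = 1/6 ✓
b·c³: 325/1584·1331/125 + (-425/864)·729/125 + 269/288·1 = 1/4 ✓
b·(c∘Ac): (-425/864)·81/425 + 269/288·63/269 = 1/8 ✓
b·Ac²: (-425/864)·99/425 + 269/288·57/269 = 1/12 ✓
b·A²c: 269/288·12/269 = 1/24 ✓; 4 stages ⇒ order 4.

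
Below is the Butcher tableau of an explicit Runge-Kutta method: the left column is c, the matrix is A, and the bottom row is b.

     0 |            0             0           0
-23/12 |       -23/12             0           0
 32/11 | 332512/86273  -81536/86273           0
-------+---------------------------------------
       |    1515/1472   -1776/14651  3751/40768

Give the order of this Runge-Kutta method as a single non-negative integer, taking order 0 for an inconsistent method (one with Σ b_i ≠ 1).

3

b = (1515/1472, -1776/14651, 3751/40768)
c = (0, -23/12, 32/11)
Ac = (0, 0, 20384/11253)
Σ b_i: 1515/1472·1 + (-1776/14651)·1 + 3751/40768·1 = 1 ✓
b·c: (-1776/14651)·(-23/12) + 3751/40768·32/11 = 1/2 ✓
b·c²: (-1776/14651)·529/144 + 3751/40768·1024/121 = 1/3 ✓
b·Ac: 3751/40768·20384/11253 = 1/6 ✓; 3 stages ⇒ order 3.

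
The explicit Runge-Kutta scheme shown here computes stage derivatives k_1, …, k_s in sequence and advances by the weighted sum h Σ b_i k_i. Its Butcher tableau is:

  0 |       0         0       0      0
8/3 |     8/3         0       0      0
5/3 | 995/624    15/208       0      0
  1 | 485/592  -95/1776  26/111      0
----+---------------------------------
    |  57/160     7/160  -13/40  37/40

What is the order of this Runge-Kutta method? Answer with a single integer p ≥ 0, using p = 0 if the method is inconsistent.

b = (57/160, 7/160, -13/40, 37/40)
c = (0, 8/3, 5/3, 1)
Ac = (0, 0, 5/26, 55/222)
Σ b_i: 57/160·1 + 7/160·1 + (-13/40)·1 + 37/40·1 = 1 ✓
b·c: 7/160·8/3 + (-13/40)·5/3 + 37/40·1 = 1/2 ✓
b·c²: 7/160·64/9 + (-13/40)·25/9 + 37/40·1 = 1/3 ✓
b·Ac: (-13/40)·5/26 + 37/40·55/222 = 1/6 ✓
b·c³: 7/160·512/27 + (-13/40)·125/27 + 37/40·1 = 1/4 ✓
b·(c∘Ac): (-13/40)·25/78 + 37/40·55/222 = 1/8 ✓
b·Ac²: (-13/40)·20/39 + 37/40·10/37 = 1/12 ✓
b·A²c: 37/40·5/111 = 1/24 ✓; 4 stages ⇒ order 4.

4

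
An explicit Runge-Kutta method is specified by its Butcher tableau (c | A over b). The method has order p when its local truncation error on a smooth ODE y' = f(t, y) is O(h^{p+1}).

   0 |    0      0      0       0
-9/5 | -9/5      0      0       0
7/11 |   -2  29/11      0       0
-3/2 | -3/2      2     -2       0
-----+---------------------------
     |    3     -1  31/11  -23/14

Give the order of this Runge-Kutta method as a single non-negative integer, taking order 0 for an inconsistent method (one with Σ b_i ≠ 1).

b = (3, -1, 31/11, -23/14)
c = (0, -9/5, 7/11, -3/2)
Ac = (0, 0, -261/55, -268/55)
Σ b_i: 3·1 + (-1)·1 + 31/11·1 + (-23/14)·1 = 489/154 ≠ 1 ⇒ order 0.

0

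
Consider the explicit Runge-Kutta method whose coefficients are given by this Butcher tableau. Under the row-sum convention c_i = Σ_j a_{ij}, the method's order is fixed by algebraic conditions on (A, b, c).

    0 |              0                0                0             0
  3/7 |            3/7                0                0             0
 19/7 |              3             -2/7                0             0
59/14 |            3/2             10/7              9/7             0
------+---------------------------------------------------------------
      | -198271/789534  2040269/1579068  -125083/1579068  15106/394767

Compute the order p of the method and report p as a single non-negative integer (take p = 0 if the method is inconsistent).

b = (-198271/789534, 2040269/1579068, -125083/1579068, 15106/394767)
c = (0, 3/7, 19/7, 59/14)
Ac = (0, 0, -6/49, 201/49)
Σ b_i: (-198271/789534)·1 + 2040269/1579068·1 + (-125083/1579068)·1 + 15106/394767·1 = 1 ✓
b·c: 2040269/1579068·3/7 + (-125083/1579068)·19/7 + 15106/394767·59/14 = 1/2 ✓
b·c²: 2040269/1579068·9/49 + (-125083/1579068)·361/49 + 15106/394767·3481/196 = 1/3 ✓
b·Ac: (-125083/1579068)·(-6/49) + 15106/394767·201/49 = 1/6 ✓
b·c³: 2040269/1579068·27/343 + (-125083/1579068)·6859/343 + 15106/394767·205379/2744 = 35636693/25791444 ≠ 1/4 ⇒ order 3.
b·(c∘Ac): (-125083/1579068)·(-114/343) + 15106/394767·11859/686 = 140795/204694 ≠ 1/8
b·Ac²: (-125083/1579068)·(-18/343) + 15106/394767·477/49 = 1619105/4298574 ≠ 1/12
b·A²c: 15106/394767·(-54/343) = -4316/716429 ≠ 1/24

3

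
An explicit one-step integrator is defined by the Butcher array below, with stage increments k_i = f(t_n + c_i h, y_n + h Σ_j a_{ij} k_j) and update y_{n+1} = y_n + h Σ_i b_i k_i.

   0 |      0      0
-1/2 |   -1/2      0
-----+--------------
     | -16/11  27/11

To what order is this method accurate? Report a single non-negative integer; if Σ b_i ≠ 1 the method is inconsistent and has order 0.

b = (-16/11, 27/11)
c = (0, -1/2)
Σ b_i: (-16/11)·1 + 27/11·1 = 1 ✓
b·c: 27/11·(-1/2) = -27/22 ≠ 1/2 ⇒ order 1.

1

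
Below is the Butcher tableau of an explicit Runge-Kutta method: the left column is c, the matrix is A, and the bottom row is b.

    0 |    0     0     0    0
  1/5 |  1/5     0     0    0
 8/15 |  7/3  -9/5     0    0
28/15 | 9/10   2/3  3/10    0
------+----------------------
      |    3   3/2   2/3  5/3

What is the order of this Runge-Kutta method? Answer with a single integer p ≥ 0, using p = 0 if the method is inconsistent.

b = (3, 3/2, 2/3, 5/3)
c = (0, 1/5, 8/15, 28/15)
Ac = (0, 0, -9/25, 22/75)
Σ b_i: 3·1 + 3/2·1 + 2/3·1 + 5/3·1 = 41/6 ≠ 1 ⇒ order 0.

0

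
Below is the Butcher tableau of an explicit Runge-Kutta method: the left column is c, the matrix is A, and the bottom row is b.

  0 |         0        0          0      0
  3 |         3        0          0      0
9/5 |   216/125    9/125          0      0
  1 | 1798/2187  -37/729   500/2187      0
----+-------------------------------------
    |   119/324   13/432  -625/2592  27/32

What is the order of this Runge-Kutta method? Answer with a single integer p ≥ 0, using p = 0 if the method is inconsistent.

b = (119/324, 13/432, -625/2592, 27/32)
c = (0, 3, 9/5, 1)
Ac = (0, 0, 27/125, 7/27)
Σ b_i: 119/324·1 + 13/432·1 + (-625/2592)·1 + 27/32·1 = 1 ✓
b·c: 13/432·3 + (-625/2592)·9/5 + 27/32·1 = 1/2 ✓
b·c²: 13/432·9 + (-625/2592)·81/25 + 27/32·1 = 1/3 ✓
b·Ac: (-625/2592)·27/125 + 27/32·7/27 = 1/6 ✓
b·c³: 13/432·27 + (-625/2592)·729/125 + 27/32·1 = 1/4 ✓
b·(c∘Ac): (-625/2592)·243/625 + 27/32·7/27 = 1/8 ✓
b·Ac²: (-625/2592)·81/125 + 27/32·23/81 = 1/12 ✓
b·A²c: 27/32·4/81 = 1/24 ✓; 4 stages ⇒ order 4.

4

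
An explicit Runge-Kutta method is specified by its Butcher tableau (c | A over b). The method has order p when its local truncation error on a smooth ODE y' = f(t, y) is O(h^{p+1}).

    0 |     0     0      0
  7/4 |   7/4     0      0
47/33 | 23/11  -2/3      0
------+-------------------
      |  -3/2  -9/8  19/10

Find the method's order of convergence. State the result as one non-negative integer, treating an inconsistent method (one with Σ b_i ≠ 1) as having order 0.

0

b = (-3/2, -9/8, 19/10)
c = (0, 7/4, 47/33)
Ac = (0, 0, -7/6)
Σ b_i: (-3/2)·1 + (-9/8)·1 + 19/10·1 = -29/40 ≠ 1 ⇒ order 0.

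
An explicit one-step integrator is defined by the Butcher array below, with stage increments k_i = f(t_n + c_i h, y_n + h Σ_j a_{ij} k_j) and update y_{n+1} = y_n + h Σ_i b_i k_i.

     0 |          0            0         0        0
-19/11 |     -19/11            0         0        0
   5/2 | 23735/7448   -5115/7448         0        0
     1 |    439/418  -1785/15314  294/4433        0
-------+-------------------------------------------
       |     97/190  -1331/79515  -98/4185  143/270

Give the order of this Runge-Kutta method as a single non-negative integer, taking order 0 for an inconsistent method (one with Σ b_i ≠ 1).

b = (97/190, -1331/79515, -98/4185, 143/270)
c = (0, -19/11, 5/2, 1)
Ac = (0, 0, 465/392, 105/286)
Σ b_i: 97/190·1 + (-1331/79515)·1 + (-98/4185)·1 + 143/270·1 = 1 ✓
b·c: (-1331/79515)·(-19/11) + (-98/4185)·5/2 + 143/270·1 = 1/2 ✓
b·c²: (-1331/79515)·361/121 + (-98/4185)·25/4 + 143/270·1 = 1/3 ✓
b·Ac: (-98/4185)·465/392 + 143/270·105/286 = 1/6 ✓
b·c³: (-1331/79515)·(-6859/1331) + (-98/4185)·125/8 + 143/270·1 = 1/4 ✓
b·(c∘Ac): (-98/4185)·2325/784 + 143/270·105/286 = 1/8 ✓
b·Ac²: (-98/4185)·(-8835/4312) + 143/270·105/1573 = 1/12 ✓
b·A²c: 143/270·45/572 = 1/24 ✓; 4 stages ⇒ order 4.

4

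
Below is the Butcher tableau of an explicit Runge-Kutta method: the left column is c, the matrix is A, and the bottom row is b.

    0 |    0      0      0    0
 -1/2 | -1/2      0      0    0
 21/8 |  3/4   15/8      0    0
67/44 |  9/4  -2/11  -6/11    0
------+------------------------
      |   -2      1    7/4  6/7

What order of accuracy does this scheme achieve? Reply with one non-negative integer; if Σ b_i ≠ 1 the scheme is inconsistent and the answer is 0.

0

b = (-2, 1, 7/4, 6/7)
c = (0, -1/2, 21/8, 67/44)
Ac = (0, 0, -15/16, -59/44)
Σ b_i: (-2)·1 + 1·1 + 7/4·1 + 6/7·1 = 45/28 ≠ 1 ⇒ order 0.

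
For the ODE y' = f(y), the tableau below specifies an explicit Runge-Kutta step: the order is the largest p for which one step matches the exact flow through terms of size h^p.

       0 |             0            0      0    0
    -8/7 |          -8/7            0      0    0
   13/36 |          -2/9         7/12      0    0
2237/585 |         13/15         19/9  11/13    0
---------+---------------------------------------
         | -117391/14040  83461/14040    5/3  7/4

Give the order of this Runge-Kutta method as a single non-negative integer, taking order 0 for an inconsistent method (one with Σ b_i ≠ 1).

2

b = (-117391/14040, 83461/14040, 5/3, 7/4)
c = (0, -8/7, 13/36, 2237/585)
Ac = (0, 0, -2/3, -59/28)
Σ b_i: (-117391/14040)·1 + 83461/14040·1 + 5/3·1 + 7/4·1 = 1 ✓
b·c: 83461/14040·(-8/7) + 5/3·13/36 + 7/4·2237/585 = 1/2 ✓
b·c²: 83461/14040·64/49 + 5/3·169/1296 + 7/4·5004169/342225 = 3860236487/114987600 ≠ 1/3 ⇒ order 2.
b·Ac: 5/3·(-2/3) + 7/4·(-59/28) = -691/144 ≠ 1/6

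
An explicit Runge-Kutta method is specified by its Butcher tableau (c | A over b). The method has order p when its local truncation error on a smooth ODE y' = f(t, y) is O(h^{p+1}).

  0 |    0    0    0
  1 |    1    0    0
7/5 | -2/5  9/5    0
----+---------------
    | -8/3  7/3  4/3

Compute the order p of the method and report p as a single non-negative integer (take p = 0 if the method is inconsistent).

b = (-8/3, 7/3, 4/3)
c = (0, 1, 7/5)
Ac = (0, 0, 9/5)
Σ b_i: (-8/3)·1 + 7/3·1 + 4/3·1 = 1 ✓
b·c: 7/3·1 + 4/3·7/5 = 21/5 ≠ 1/2 ⇒ order 1.

1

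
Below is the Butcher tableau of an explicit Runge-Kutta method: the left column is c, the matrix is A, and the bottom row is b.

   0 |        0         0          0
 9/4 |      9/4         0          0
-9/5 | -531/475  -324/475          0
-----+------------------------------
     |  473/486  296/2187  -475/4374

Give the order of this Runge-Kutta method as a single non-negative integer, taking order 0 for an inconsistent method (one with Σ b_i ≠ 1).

3

b = (473/486, 296/2187, -475/4374)
c = (0, 9/4, -9/5)
Ac = (0, 0, -729/475)
Σ b_i: 473/486·1 + 296/2187·1 + (-475/4374)·1 = 1 ✓
b·c: 296/2187·9/4 + (-475/4374)·(-9/5) = 1/2 ✓
b·c²: 296/2187·81/16 + (-475/4374)·81/25 = 1/3 ✓
b·Ac: (-475/4374)·(-729/475) = 1/6 ✓; 3 stages ⇒ order 3.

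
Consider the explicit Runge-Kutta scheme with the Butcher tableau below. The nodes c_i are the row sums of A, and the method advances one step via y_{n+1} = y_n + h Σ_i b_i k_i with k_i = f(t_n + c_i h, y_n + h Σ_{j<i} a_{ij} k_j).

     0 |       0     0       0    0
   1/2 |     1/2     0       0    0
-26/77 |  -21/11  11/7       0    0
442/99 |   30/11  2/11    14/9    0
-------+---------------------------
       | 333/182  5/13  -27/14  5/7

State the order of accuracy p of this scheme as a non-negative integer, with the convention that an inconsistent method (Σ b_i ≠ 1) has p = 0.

1

b = (333/182, 5/13, -27/14, 5/7)
c = (0, 1/2, -26/77, 442/99)
Ac = (0, 0, 11/14, -43/99)
Σ b_i: 333/182·1 + 5/13·1 + (-27/14)·1 + 5/7·1 = 1 ✓
b·c: 5/13·1/2 + (-27/14)·(-26/77) + 5/7·442/99 = 508609/126126 ≠ 1/2 ⇒ order 1.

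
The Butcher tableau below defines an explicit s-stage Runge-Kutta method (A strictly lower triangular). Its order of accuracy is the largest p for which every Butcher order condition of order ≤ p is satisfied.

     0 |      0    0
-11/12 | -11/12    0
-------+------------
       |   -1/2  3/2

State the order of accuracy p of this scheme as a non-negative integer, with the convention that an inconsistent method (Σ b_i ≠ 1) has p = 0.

1

b = (-1/2, 3/2)
c = (0, -11/12)
Σ b_i: (-1/2)·1 + 3/2·1 = 1 ✓
b·c: 3/2·(-11/12) = -11/8 ≠ 1/2 ⇒ order 1.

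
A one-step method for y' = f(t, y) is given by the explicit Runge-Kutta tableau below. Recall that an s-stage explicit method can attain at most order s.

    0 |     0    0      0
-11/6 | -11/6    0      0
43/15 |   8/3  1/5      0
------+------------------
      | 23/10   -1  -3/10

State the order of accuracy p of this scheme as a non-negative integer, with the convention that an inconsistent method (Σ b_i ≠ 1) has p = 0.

b = (23/10, -1, -3/10)
c = (0, -11/6, 43/15)
Ac = (0, 0, -11/30)
Σ b_i: 23/10·1 + (-1)·1 + (-3/10)·1 = 1 ✓
b·c: (-1)·(-11/6) + (-3/10)·43/15 = 73/75 ≠ 1/2 ⇒ order 1.

1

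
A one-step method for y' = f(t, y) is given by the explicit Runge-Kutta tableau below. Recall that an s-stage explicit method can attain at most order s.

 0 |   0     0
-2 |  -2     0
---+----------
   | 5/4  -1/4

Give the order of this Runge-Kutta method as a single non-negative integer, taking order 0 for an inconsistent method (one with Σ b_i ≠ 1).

b = (5/4, -1/4)
c = (0, -2)
Σ b_i: 5/4·1 + (-1/4)·1 = 1 ✓
b·c: (-1/4)·(-2) = 1/2 ✓; 2 stages ⇒ order 2.

2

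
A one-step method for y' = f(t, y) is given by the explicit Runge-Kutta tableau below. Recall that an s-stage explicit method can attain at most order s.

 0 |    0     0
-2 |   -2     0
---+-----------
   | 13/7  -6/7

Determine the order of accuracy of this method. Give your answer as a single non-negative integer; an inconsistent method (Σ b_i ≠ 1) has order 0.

1

b = (13/7, -6/7)
c = (0, -2)
Σ b_i: 13/7·1 + (-6/7)·1 = 1 ✓
b·c: (-6/7)·(-2) = 12/7 ≠ 1/2 ⇒ order 1.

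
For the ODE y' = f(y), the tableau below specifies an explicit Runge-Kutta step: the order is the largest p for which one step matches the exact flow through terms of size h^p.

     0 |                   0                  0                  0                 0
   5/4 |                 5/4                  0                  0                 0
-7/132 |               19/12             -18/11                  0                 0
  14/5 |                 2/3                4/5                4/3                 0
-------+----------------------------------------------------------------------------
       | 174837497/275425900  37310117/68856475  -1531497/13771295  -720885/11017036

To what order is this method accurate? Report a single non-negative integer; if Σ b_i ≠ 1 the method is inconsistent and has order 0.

3

b = (174837497/275425900, 37310117/68856475, -1531497/13771295, -720885/11017036)
c = (0, 5/4, -7/132, 14/5)
Ac = (0, 0, -45/22, 92/99)
Σ b_i: 174837497/275425900·1 + 37310117/68856475·1 + (-1531497/13771295)·1 + (-720885/11017036)·1 = 1 ✓
b·c: 37310117/68856475·5/4 + (-1531497/13771295)·(-7/132) + (-720885/11017036)·14/5 = 1/2 ✓
b·c²: 37310117/68856475·25/16 + (-1531497/13771295)·49/17424 + (-720885/11017036)·196/25 = 1/3 ✓
b·Ac: (-1531497/13771295)·(-45/22) + (-720885/11017036)·92/99 = 1/6 ✓
b·c³: 37310117/68856475·125/64 + (-1531497/13771295)·(-343/2299968) + (-720885/11017036)·2744/125 = -41236205083/109068656400 ≠ 1/4 ⇒ order 3.
b·(c∘Ac): (-1531497/13771295)·105/968 + (-720885/11017036)·1288/495 = -12051935/66102216 ≠ 1/8
b·Ac²: (-1531497/13771295)·(-225/88) + (-720885/11017036)·4096/3267 = 441302045/2181373128 ≠ 1/12
b·A²c: (-720885/11017036)·(-30/11) = 983025/5508518 ≠ 1/24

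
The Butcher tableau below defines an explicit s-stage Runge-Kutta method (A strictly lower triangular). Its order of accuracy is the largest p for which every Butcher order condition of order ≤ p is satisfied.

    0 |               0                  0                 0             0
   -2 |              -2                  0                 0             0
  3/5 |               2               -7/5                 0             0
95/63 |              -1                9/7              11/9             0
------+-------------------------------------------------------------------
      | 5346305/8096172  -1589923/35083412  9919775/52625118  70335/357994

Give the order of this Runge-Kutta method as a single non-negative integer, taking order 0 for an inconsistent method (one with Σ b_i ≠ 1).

b = (5346305/8096172, -1589923/35083412, 9919775/52625118, 70335/357994)
c = (0, -2, 3/5, 95/63)
Ac = (0, 0, 14/5, -193/105)
Σ b_i: 5346305/8096172·1 + (-1589923/35083412)·1 + 9919775/52625118·1 + 70335/357994·1 = 1 ✓
b·c: (-1589923/35083412)·(-2) + 9919775/52625118·3/5 + 70335/357994·95/63 = 1/2 ✓
b·c²: (-1589923/35083412)·4 + 9919775/52625118·9/25 + 70335/357994·9025/3969 = 1/3 ✓
b·Ac: 9919775/52625118·14/5 + 70335/357994·(-193/105) = 1/6 ✓
b·c³: (-1589923/35083412)·(-8) + 9919775/52625118·27/125 + 70335/357994·857375/250047 = 686621531/637573545 ≠ 1/4 ⇒ order 3.
b·(c∘Ac): 9919775/52625118·42/25 + 70335/357994·(-3667/1323) = -307497/1349362 ≠ 1/8
b·Ac²: 9919775/52625118·(-28/5) + 70335/357994·977/175 = 17047/413070 ≠ 1/12
b·A²c: 70335/357994·154/45 = 17193/25571 ≠ 1/24

3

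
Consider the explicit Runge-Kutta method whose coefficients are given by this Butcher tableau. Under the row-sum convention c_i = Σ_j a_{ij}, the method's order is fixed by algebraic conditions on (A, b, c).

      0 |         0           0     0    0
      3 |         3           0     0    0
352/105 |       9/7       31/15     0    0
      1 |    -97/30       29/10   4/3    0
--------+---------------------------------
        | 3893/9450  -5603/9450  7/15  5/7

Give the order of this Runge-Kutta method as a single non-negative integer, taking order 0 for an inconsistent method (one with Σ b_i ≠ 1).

2

b = (3893/9450, -5603/9450, 7/15, 5/7)
c = (0, 3, 352/105, 1)
Ac = (0, 0, 31/5, 8297/630)
Σ b_i: 3893/9450·1 + (-5603/9450)·1 + 7/15·1 + 5/7·1 = 1 ✓
b·c: (-5603/9450)·3 + 7/15·352/105 + 5/7·1 = 1/2 ✓
b·c²: (-5603/9450)·9 + 7/15·123904/11025 + 5/7·1 = 29423/47250 ≠ 1/3 ⇒ order 2.
b·Ac: 7/15·31/5 + 5/7·8297/630 = 271223/22050 ≠ 1/6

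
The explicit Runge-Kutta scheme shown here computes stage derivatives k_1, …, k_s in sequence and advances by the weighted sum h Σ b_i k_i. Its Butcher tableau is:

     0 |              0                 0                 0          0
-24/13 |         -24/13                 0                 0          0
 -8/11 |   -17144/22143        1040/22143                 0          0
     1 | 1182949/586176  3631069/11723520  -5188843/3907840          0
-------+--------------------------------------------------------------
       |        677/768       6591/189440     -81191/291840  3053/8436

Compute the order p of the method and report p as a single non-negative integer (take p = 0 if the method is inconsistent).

b = (677/768, 6591/189440, -81191/291840, 3053/8436)
c = (0, -24/13, -8/11, 1)
Ac = (0, 0, -640/7381, 2405/6106)
Σ b_i: 677/768·1 + 6591/189440·1 + (-81191/291840)·1 + 3053/8436·1 = 1 ✓
b·c: 6591/189440·(-24/13) + (-81191/291840)·(-8/11) + 3053/8436·1 = 1/2 ✓
b·c²: 6591/189440·576/169 + (-81191/291840)·64/121 + 3053/8436·1 = 1/3 ✓
b·Ac: (-81191/291840)·(-640/7381) + 3053/8436·2405/6106 = 1/6 ✓
b·c³: 6591/189440·(-13824/2197) + (-81191/291840)·(-512/1331) + 3053/8436·1 = 1/4 ✓
b·(c∘Ac): (-81191/291840)·5120/81191 + 3053/8436·2405/6106 = 1/8 ✓
b·Ac²: (-81191/291840)·15360/95953 + 3053/8436·14023/39689 = 1/12 ✓
b·A²c: 3053/8436·703/6106 = 1/24 ✓; 4 stages ⇒ order 4.

4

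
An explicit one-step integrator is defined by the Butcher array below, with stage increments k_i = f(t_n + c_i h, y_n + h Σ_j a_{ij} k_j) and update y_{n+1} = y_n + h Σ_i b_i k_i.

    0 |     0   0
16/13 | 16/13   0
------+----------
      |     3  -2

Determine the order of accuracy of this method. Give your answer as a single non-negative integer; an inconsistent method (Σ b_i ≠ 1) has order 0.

b = (3, -2)
c = (0, 16/13)
Σ b_i: 3·1 + (-2)·1 = 1 ✓
b·c: (-2)·16/13 = -32/13 ≠ 1/2 ⇒ order 1.

1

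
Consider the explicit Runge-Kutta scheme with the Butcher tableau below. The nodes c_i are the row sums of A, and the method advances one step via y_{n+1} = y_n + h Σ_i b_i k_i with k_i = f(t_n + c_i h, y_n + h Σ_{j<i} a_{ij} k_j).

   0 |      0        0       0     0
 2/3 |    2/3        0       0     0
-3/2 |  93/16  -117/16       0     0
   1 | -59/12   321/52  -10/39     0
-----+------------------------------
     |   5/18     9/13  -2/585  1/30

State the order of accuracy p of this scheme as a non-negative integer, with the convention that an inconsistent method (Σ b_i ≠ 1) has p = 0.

b = (5/18, 9/13, -2/585, 1/30)
c = (0, 2/3, -3/2, 1)
Ac = (0, 0, -39/8, 9/2)
Σ b_i: 5/18·1 + 9/13·1 + (-2/585)·1 + 1/30·1 = 1 ✓
b·c: 9/13·2/3 + (-2/585)·(-3/2) + 1/30·1 = 1/2 ✓
b·c²: 9/13·4/9 + (-2/585)·9/4 + 1/30·1 = 1/3 ✓
b·Ac: (-2/585)·(-39/8) + 1/30·9/2 = 1/6 ✓
b·c³: 9/13·8/27 + (-2/585)·(-27/8) + 1/30·1 = 1/4 ✓
b·(c∘Ac): (-2/585)·117/16 + 1/30·9/2 = 1/8 ✓
b·Ac²: (-2/585)·(-13/4) + 1/30·13/6 = 1/12 ✓
b·A²c: 1/30·5/4 = 1/24 ✓; 4 stages ⇒ order 4.

4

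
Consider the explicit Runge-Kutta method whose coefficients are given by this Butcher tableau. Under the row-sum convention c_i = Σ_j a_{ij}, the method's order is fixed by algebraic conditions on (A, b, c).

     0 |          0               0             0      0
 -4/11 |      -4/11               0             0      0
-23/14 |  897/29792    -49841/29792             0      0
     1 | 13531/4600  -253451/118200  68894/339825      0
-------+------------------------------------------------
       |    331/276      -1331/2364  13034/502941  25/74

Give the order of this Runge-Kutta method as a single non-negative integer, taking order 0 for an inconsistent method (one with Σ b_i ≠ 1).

4

b = (331/276, -1331/2364, 13034/502941, 25/74)
c = (0, -4/11, -23/14, 1)
Ac = (0, 0, 4531/7448, 67/150)
Σ b_i: 331/276·1 + (-1331/2364)·1 + 13034/502941·1 + 25/74·1 = 1 ✓
b·c: (-1331/2364)·(-4/11) + 13034/502941·(-23/14) + 25/74·1 = 1/2 ✓
b·c²: (-1331/2364)·16/121 + 13034/502941·529/196 + 25/74·1 = 1/3 ✓
b·Ac: 13034/502941·4531/7448 + 25/74·67/150 = 1/6 ✓
b·c³: (-1331/2364)·(-64/1331) + 13034/502941·(-12167/2744) + 25/74·1 = 1/4 ✓
b·(c∘Ac): 13034/502941·(-104213/104272) + 25/74·67/150 = 1/8 ✓
b·Ac²: 13034/502941·(-4531/20482) + 25/74·29/110 = 1/12 ✓
b·A²c: 25/74·37/300 = 1/24 ✓; 4 stages ⇒ order 4.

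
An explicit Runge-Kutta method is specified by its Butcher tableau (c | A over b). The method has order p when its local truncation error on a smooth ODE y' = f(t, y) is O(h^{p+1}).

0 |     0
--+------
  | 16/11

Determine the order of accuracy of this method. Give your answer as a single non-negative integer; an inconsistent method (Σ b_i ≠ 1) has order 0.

0

b = (16/11)
c = (0)
Σ b_i: 16/11·1 = 16/11 ≠ 1 ⇒ order 0.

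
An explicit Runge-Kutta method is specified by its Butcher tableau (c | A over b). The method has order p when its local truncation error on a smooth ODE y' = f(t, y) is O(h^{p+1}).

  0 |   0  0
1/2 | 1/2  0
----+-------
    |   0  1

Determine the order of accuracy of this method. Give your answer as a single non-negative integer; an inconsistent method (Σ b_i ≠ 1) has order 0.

2

b = (0, 1)
c = (0, 1/2)
Σ b_i: 1·1 = 1 ✓
b·c: 1·1/2 = 1/2 ✓; 2 stages ⇒ order 2.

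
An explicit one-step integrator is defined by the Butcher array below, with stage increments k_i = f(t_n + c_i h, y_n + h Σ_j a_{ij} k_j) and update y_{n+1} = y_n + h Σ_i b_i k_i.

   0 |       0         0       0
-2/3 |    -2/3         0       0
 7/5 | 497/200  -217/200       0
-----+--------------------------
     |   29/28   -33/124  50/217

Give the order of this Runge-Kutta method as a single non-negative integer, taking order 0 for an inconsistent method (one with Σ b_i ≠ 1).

3

b = (29/28, -33/124, 50/217)
c = (0, -2/3, 7/5)
Ac = (0, 0, 217/300)
Σ b_i: 29/28·1 + (-33/124)·1 + 50/217·1 = 1 ✓
b·c: (-33/124)·(-2/3) + 50/217·7/5 = 1/2 ✓
b·c²: (-33/124)·4/9 + 50/217·49/25 = 1/3 ✓
b·Ac: 50/217·217/300 = 1/6 ✓; 3 stages ⇒ order 3.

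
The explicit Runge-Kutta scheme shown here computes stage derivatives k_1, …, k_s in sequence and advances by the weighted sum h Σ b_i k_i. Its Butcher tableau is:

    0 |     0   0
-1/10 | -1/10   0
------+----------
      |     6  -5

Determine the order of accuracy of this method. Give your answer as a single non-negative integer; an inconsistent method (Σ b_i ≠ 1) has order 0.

2

b = (6, -5)
c = (0, -1/10)
Σ b_i: 6·1 + (-5)·1 = 1 ✓
b·c: (-5)·(-1/10) = 1/2 ✓; 2 stages ⇒ order 2.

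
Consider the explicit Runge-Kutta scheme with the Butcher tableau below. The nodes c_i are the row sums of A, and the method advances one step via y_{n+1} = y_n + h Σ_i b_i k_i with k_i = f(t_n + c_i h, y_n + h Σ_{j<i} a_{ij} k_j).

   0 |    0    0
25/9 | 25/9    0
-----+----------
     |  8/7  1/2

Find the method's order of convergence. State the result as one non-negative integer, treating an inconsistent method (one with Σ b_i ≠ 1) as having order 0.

0

b = (8/7, 1/2)
c = (0, 25/9)
Σ b_i: 8/7·1 + 1/2·1 = 23/14 ≠ 1 ⇒ order 0.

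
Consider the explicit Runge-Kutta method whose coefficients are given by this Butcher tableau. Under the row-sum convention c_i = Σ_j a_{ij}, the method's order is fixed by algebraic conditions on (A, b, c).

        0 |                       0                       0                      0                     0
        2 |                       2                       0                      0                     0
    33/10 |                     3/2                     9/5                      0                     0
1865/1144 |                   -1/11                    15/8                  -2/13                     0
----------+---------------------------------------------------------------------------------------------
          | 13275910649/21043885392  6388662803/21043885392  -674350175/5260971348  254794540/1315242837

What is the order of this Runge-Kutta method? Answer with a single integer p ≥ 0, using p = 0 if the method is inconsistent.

3

b = (13275910649/21043885392, 6388662803/21043885392, -674350175/5260971348, 254794540/1315242837)
c = (0, 2, 33/10, 1865/1144)
Ac = (0, 0, 18/5, 843/260)
Σ b_i: 13275910649/21043885392·1 + 6388662803/21043885392·1 + (-674350175/5260971348)·1 + 254794540/1315242837·1 = 1 ✓
b·c: 6388662803/21043885392·2 + (-674350175/5260971348)·33/10 + 254794540/1315242837·1865/1144 = 1/2 ✓
b·c²: 6388662803/21043885392·4 + (-674350175/5260971348)·1089/100 + 254794540/1315242837·3478225/1308736 = 1/3 ✓
b·Ac: (-674350175/5260971348)·18/5 + 254794540/1315242837·843/260 = 1/6 ✓
b·c³: 6388662803/21043885392·8 + (-674350175/5260971348)·35937/1000 + 254794540/1315242837·6486889625/1497193984 = -53699400351031/40123674814080 ≠ 1/4 ⇒ order 3.
b·(c∘Ac): (-674350175/5260971348)·297/25 + 254794540/1315242837·314439/59488 = -1749435941/3507314232 ≠ 1/8
b·Ac²: (-674350175/5260971348)·36/5 + 254794540/1315242837·1893/325 = 450416471/2192071395 ≠ 1/12
b·A²c: 254794540/1315242837·(-36/65) = -15679664/146138093 ≠ 1/24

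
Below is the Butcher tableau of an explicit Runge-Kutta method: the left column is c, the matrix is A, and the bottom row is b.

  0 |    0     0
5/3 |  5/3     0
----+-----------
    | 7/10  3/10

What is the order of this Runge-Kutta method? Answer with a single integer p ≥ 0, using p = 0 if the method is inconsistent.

b = (7/10, 3/10)
c = (0, 5/3)
Σ b_i: 7/10·1 + 3/10·1 = 1 ✓
b·c: 3/10·5/3 = 1/2 ✓; 2 stages ⇒ order 2.

2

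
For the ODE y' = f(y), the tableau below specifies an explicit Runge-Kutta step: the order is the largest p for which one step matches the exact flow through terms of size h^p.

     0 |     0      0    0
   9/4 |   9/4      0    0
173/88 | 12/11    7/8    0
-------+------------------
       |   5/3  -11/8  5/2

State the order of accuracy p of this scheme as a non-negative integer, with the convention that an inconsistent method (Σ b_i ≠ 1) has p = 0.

b = (5/3, -11/8, 5/2)
c = (0, 9/4, 173/88)
Ac = (0, 0, 63/32)
Σ b_i: 5/3·1 + (-11/8)·1 + 5/2·1 = 67/24 ≠ 1 ⇒ order 0.

0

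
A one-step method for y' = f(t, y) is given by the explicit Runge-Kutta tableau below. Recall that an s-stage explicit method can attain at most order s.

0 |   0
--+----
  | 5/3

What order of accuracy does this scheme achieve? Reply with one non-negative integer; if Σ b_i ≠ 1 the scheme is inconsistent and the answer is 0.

0

b = (5/3)
c = (0)
Σ b_i: 5/3·1 = 5/3 ≠ 1 ⇒ order 0.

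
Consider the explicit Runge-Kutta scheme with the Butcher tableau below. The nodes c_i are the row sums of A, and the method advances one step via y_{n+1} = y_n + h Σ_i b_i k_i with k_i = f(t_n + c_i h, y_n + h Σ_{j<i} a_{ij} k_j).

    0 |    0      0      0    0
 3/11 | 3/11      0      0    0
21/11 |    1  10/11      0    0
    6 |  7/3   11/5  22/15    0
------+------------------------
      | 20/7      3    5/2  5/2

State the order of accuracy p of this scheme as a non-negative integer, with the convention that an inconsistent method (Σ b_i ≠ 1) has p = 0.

0

b = (20/7, 3, 5/2, 5/2)
c = (0, 3/11, 21/11, 6)
Ac = (0, 0, 30/121, 17/5)
Σ b_i: 20/7·1 + 3·1 + 5/2·1 + 5/2·1 = 76/7 ≠ 1 ⇒ order 0.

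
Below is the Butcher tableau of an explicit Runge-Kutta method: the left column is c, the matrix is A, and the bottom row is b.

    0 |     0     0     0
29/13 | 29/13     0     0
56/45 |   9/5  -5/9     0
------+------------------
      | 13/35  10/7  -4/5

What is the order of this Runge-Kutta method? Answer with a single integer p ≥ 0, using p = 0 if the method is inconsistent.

b = (13/35, 10/7, -4/5)
c = (0, 29/13, 56/45)
Ac = (0, 0, -145/117)
Σ b_i: 13/35·1 + 10/7·1 + (-4/5)·1 = 1 ✓
b·c: 10/7·29/13 + (-4/5)·56/45 = 44866/20475 ≠ 1/2 ⇒ order 1.

1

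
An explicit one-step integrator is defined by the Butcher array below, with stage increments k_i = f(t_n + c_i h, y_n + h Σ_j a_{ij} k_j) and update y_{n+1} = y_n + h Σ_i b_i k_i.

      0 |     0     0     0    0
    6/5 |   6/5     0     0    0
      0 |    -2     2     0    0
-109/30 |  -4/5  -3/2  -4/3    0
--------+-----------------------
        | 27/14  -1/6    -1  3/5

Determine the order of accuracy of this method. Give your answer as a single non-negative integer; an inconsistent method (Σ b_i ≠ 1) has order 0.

0

b = (27/14, -1/6, -1, 3/5)
c = (0, 6/5, 0, -109/30)
Ac = (0, 0, 12/5, -9/5)
Σ b_i: 27/14·1 + (-1/6)·1 + (-1)·1 + 3/5·1 = 143/105 ≠ 1 ⇒ order 0.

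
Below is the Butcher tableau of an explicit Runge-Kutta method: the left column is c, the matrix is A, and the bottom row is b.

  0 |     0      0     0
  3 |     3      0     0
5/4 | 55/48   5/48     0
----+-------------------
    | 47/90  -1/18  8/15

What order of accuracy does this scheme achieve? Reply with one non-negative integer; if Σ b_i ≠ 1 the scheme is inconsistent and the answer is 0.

b = (47/90, -1/18, 8/15)
c = (0, 3, 5/4)
Ac = (0, 0, 5/16)
Σ b_i: 47/90·1 + (-1/18)·1 + 8/15·1 = 1 ✓
b·c: (-1/18)·3 + 8/15·5/4 = 1/2 ✓
b·c²: (-1/18)·9 + 8/15·25/16 = 1/3 ✓
b·Ac: 8/15·5/16 = 1/6 ✓; 3 stages ⇒ order 3.

3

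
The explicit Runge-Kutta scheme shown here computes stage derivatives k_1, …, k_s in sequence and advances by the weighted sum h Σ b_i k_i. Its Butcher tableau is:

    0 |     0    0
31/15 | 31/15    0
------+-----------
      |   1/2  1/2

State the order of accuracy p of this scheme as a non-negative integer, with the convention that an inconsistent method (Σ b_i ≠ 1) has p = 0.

1

b = (1/2, 1/2)
c = (0, 31/15)
Σ b_i: 1/2·1 + 1/2·1 = 1 ✓
b·c: 1/2·31/15 = 31/30 ≠ 1/2 ⇒ order 1.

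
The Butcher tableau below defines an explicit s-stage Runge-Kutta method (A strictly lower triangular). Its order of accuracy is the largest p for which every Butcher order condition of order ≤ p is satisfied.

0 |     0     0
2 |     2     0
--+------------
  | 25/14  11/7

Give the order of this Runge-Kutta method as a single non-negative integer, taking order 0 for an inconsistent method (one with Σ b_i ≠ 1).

b = (25/14, 11/7)
c = (0, 2)
Σ b_i: 25/14·1 + 11/7·1 = 47/14 ≠ 1 ⇒ order 0.

0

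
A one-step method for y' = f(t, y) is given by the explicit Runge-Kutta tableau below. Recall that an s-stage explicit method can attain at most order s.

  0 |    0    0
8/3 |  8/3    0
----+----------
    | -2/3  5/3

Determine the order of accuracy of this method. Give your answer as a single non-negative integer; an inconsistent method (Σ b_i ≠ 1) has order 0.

b = (-2/3, 5/3)
c = (0, 8/3)
Σ b_i: (-2/3)·1 + 5/3·1 = 1 ✓
b·c: 5/3·8/3 = 40/9 ≠ 1/2 ⇒ order 1.

1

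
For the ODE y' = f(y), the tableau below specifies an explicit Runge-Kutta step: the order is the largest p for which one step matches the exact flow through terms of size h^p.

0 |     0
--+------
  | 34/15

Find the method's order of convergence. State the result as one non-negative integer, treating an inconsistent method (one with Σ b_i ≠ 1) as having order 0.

0

b = (34/15)
c = (0)
Σ b_i: 34/15·1 = 34/15 ≠ 1 ⇒ order 0.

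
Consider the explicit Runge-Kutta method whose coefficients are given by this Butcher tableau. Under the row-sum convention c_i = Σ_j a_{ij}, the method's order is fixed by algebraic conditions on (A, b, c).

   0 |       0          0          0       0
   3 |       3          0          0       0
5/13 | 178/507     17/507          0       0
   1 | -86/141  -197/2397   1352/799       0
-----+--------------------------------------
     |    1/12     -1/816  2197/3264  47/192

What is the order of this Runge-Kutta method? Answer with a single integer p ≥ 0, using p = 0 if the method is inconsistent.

4

b = (1/12, -1/816, 2197/3264, 47/192)
c = (0, 3, 5/13, 1)
Ac = (0, 0, 17/169, 19/47)
Σ b_i: 1/12·1 + (-1/816)·1 + 2197/3264·1 + 47/192·1 = 1 ✓
b·c: (-1/816)·3 + 2197/3264·5/13 + 47/192·1 = 1/2 ✓
b·c²: (-1/816)·9 + 2197/3264·25/169 + 47/192·1 = 1/3 ✓
b·Ac: 2197/3264·17/169 + 47/192·19/47 = 1/6 ✓
b·c³: (-1/816)·27 + 2197/3264·125/2197 + 47/192·1 = 1/4 ✓
b·(c∘Ac): 2197/3264·85/2197 + 47/192·19/47 = 1/8 ✓
b·Ac²: 2197/3264·51/169 + 47/192·(-23/47) = 1/12 ✓
b·A²c: 47/192·8/47 = 1/24 ✓; 4 stages ⇒ order 4.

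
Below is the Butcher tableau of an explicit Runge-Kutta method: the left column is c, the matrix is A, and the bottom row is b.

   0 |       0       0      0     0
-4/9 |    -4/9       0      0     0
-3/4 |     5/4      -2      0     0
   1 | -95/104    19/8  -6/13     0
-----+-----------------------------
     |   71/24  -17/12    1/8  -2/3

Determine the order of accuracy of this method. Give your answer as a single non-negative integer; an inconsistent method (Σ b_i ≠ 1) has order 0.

b = (71/24, -17/12, 1/8, -2/3)
c = (0, -4/9, -3/4, 1)
Ac = (0, 0, 8/9, -83/117)
Σ b_i: 71/24·1 + (-17/12)·1 + 1/8·1 + (-2/3)·1 = 1 ✓
b·c: (-17/12)·(-4/9) + 1/8·(-3/4) + (-2/3)·1 = -113/864 ≠ 1/2 ⇒ order 1.

1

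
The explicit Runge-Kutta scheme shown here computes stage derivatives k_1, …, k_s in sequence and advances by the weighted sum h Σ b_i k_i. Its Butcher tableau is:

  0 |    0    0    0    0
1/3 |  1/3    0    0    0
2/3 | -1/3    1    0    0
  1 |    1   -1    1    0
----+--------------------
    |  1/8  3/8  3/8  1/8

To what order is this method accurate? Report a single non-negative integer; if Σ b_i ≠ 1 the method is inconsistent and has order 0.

b = (1/8, 3/8, 3/8, 1/8)
c = (0, 1/3, 2/3, 1)
Ac = (0, 0, 1/3, 1/3)
Σ b_i: 1/8·1 + 3/8·1 + 3/8·1 + 1/8·1 = 1 ✓
b·c: 3/8·1/3 + 3/8·2/3 + 1/8·1 = 1/2 ✓
b·c²: 3/8·1/9 + 3/8·4/9 + 1/8·1 = 1/3 ✓
b·Ac: 3/8·1/3 + 1/8·1/3 = 1/6 ✓
b·c³: 3/8·1/27 + 3/8·8/27 + 1/8·1 = 1/4 ✓
b·(c∘Ac): 3/8·2/9 + 1/8·1/3 = 1/8 ✓
b·Ac²: 3/8·1/9 + 1/8·1/3 = 1/12 ✓
b·A²c: 1/8·1/3 = 1/24 ✓; 4 stages ⇒ order 4.

4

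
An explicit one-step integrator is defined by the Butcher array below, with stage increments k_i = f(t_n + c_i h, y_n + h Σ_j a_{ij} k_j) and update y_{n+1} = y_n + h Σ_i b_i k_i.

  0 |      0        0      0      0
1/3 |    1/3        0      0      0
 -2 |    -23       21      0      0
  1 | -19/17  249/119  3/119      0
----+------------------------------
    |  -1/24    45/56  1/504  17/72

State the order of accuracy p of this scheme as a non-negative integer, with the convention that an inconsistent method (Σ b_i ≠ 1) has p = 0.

4

b = (-1/24, 45/56, 1/504, 17/72)
c = (0, 1/3, -2, 1)
Ac = (0, 0, 7, 11/17)
Σ b_i: (-1/24)·1 + 45/56·1 + 1/504·1 + 17/72·1 = 1 ✓
b·c: 45/56·1/3 + 1/504·(-2) + 17/72·1 = 1/2 ✓
b·c²: 45/56·1/9 + 1/504·4 + 17/72·1 = 1/3 ✓
b·Ac: 1/504·7 + 17/72·11/17 = 1/6 ✓
b·c³: 45/56·1/27 + 1/504·(-8) + 17/72·1 = 1/4 ✓
b·(c∘Ac): 1/504·(-14) + 17/72·11/17 = 1/8 ✓
b·Ac²: 1/504·7/3 + 17/72·1/3 = 1/12 ✓
b·A²c: 17/72·3/17 = 1/24 ✓; 4 stages ⇒ order 4.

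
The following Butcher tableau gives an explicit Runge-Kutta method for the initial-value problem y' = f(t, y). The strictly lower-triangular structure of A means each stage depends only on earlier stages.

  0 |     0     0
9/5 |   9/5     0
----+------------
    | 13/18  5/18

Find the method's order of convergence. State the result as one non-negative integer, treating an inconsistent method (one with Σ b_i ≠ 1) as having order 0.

2

b = (13/18, 5/18)
c = (0, 9/5)
Σ b_i: 13/18·1 + 5/18·1 = 1 ✓
b·c: 5/18·9/5 = 1/2 ✓; 2 stages ⇒ order 2.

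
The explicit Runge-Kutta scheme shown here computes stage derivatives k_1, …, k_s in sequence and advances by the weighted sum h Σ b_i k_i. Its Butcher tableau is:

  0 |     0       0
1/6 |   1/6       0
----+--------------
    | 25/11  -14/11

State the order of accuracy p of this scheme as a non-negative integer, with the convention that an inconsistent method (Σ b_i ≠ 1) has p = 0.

1

b = (25/11, -14/11)
c = (0, 1/6)
Σ b_i: 25/11·1 + (-14/11)·1 = 1 ✓
b·c: (-14/11)·1/6 = -7/33 ≠ 1/2 ⇒ order 1.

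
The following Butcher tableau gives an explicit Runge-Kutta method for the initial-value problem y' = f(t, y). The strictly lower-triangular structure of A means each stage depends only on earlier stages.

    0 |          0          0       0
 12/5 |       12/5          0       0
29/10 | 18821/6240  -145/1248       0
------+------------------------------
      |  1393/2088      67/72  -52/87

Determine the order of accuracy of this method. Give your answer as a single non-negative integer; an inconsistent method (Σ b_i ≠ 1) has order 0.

3

b = (1393/2088, 67/72, -52/87)
c = (0, 12/5, 29/10)
Ac = (0, 0, -29/104)
Σ b_i: 1393/2088·1 + 67/72·1 + (-52/87)·1 = 1 ✓
b·c: 67/72·12/5 + (-52/87)·29/10 = 1/2 ✓
b·c²: 67/72·144/25 + (-52/87)·841/100 = 1/3 ✓
b·Ac: (-52/87)·(-29/104) = 1/6 ✓; 3 stages ⇒ order 3.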